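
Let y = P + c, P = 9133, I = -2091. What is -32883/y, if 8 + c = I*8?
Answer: 32883/7603 ≈ 4.3250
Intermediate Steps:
c = -16736 (c = -8 - 2091*8 = -8 - 16728 = -16736)
y = -7603 (y = 9133 - 16736 = -7603)
-32883/y = -32883/(-7603) = -32883*(-1/7603) = 32883/7603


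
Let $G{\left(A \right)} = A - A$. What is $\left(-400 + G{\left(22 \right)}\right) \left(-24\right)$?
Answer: $9600$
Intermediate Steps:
$G{\left(A \right)} = 0$
$\left(-400 + G{\left(22 \right)}\right) \left(-24\right) = \left(-400 + 0\right) \left(-24\right) = \left(-400\right) \left(-24\right) = 9600$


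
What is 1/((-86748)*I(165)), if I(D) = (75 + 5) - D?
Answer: 1/7373580 ≈ 1.3562e-7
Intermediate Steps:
I(D) = 80 - D
1/((-86748)*I(165)) = 1/((-86748)*(80 - 1*165)) = -1/(86748*(80 - 165)) = -1/86748/(-85) = -1/86748*(-1/85) = 1/7373580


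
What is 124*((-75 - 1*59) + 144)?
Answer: 1240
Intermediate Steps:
124*((-75 - 1*59) + 144) = 124*((-75 - 59) + 144) = 124*(-134 + 144) = 124*10 = 1240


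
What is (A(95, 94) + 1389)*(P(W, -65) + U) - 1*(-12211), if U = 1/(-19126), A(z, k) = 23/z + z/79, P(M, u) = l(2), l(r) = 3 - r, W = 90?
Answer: 390469899361/28708126 ≈ 13601.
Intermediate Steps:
P(M, u) = 1 (P(M, u) = 3 - 1*2 = 3 - 2 = 1)
A(z, k) = 23/z + z/79 (A(z, k) = 23/z + z*(1/79) = 23/z + z/79)
U = -1/19126 ≈ -5.2285e-5
(A(95, 94) + 1389)*(P(W, -65) + U) - 1*(-12211) = ((23/95 + (1/79)*95) + 1389)*(1 - 1/19126) - 1*(-12211) = ((23*(1/95) + 95/79) + 1389)*(19125/19126) + 12211 = ((23/95 + 95/79) + 1389)*(19125/19126) + 12211 = (10842/7505 + 1389)*(19125/19126) + 12211 = (10435287/7505)*(19125/19126) + 12211 = 39914972775/28708126 + 12211 = 390469899361/28708126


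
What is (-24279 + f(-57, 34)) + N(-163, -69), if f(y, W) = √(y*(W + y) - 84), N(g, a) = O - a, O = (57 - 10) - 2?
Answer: -24165 + √1227 ≈ -24130.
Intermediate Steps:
O = 45 (O = 47 - 2 = 45)
N(g, a) = 45 - a
f(y, W) = √(-84 + y*(W + y))
(-24279 + f(-57, 34)) + N(-163, -69) = (-24279 + √(-84 + (-57)² + 34*(-57))) + (45 - 1*(-69)) = (-24279 + √(-84 + 3249 - 1938)) + (45 + 69) = (-24279 + √1227) + 114 = -24165 + √1227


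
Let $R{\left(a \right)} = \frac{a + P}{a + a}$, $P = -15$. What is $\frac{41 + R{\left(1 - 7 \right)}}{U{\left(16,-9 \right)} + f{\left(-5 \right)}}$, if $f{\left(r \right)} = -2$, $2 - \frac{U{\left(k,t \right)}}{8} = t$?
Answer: $\frac{171}{344} \approx 0.49709$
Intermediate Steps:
$U{\left(k,t \right)} = 16 - 8 t$
$R{\left(a \right)} = \frac{-15 + a}{2 a}$ ($R{\left(a \right)} = \frac{a - 15}{a + a} = \frac{-15 + a}{2 a}$)
$\frac{41 + R{\left(1 - 7 \right)}}{U{\left(16,-9 \right)} + f{\left(-5 \right)}} = \frac{41 + \frac{-15 + \left(1 - 7\right)}{2 \left(1 - 7\right)}}{\left(16 - -72\right) - 2} = \frac{41 + \frac{-15 - 6}{2 \left(-6\right)}}{\left(16 + 72\right) - 2} = \frac{41 + \frac{1}{2} \left(- \frac{1}{6}\right) \left(-21\right)}{88 - 2} = \frac{41 + \frac{7}{4}}{86} = \frac{171}{4} \cdot \frac{1}{86} = \frac{171}{344}$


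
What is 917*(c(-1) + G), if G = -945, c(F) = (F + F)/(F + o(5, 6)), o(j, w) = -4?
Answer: -4330991/5 ≈ -8.6620e+5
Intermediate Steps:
c(F) = 2*F/(-4 + F) (c(F) = (F + F)/(F - 4) = (2*F)/(-4 + F) = 2*F/(-4 + F))
917*(c(-1) + G) = 917*(2*(-1)/(-4 - 1) - 945) = 917*(2*(-1)/(-5) - 945) = 917*(2*(-1)*(-1/5) - 945) = 917*(2/5 - 945) = 917*(-4723/5) = -4330991/5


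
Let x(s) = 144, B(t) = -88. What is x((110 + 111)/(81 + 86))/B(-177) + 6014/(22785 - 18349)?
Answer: -6847/24398 ≈ -0.28064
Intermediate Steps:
x((110 + 111)/(81 + 86))/B(-177) + 6014/(22785 - 18349) = 144/(-88) + 6014/(22785 - 18349) = 144*(-1/88) + 6014/4436 = -18/11 + 6014*(1/4436) = -18/11 + 3007/2218 = -6847/24398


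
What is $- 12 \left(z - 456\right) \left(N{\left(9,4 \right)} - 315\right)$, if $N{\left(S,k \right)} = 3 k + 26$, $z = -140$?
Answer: $-1981104$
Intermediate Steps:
$N{\left(S,k \right)} = 26 + 3 k$
$- 12 \left(z - 456\right) \left(N{\left(9,4 \right)} - 315\right) = - 12 \left(-140 - 456\right) \left(\left(26 + 3 \cdot 4\right) - 315\right) = - 12 \left(- 596 \left(\left(26 + 12\right) - 315\right)\right) = - 12 \left(- 596 \left(38 - 315\right)\right) = - 12 \left(\left(-596\right) \left(-277\right)\right) = \left(-12\right) 165092 = -1981104$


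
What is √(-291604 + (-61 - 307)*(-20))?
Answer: 2*I*√71061 ≈ 533.15*I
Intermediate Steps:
√(-291604 + (-61 - 307)*(-20)) = √(-291604 - 368*(-20)) = √(-291604 + 7360) = √(-284244) = 2*I*√71061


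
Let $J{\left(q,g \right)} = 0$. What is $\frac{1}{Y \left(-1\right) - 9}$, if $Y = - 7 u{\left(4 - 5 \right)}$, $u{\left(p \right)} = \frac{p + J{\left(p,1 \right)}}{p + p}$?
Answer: $- \frac{2}{11} \approx -0.18182$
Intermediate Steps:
$u{\left(p \right)} = \frac{1}{2}$ ($u{\left(p \right)} = \frac{p + 0}{p + p} = \frac{p}{2 p} = p \frac{1}{2 p} = \frac{1}{2}$)
$Y = - \frac{7}{2}$ ($Y = \left(-7\right) \frac{1}{2} = - \frac{7}{2} \approx -3.5$)
$\frac{1}{Y \left(-1\right) - 9} = \frac{1}{\left(- \frac{7}{2}\right) \left(-1\right) - 9} = \frac{1}{\frac{7}{2} - 9} = \frac{1}{- \frac{11}{2}} = - \frac{2}{11}$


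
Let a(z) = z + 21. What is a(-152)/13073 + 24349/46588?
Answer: 312211449/609044924 ≈ 0.51262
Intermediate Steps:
a(z) = 21 + z
a(-152)/13073 + 24349/46588 = (21 - 152)/13073 + 24349/46588 = -131*1/13073 + 24349*(1/46588) = -131/13073 + 24349/46588 = 312211449/609044924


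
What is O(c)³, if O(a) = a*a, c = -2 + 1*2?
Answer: 0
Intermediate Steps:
c = 0 (c = -2 + 2 = 0)
O(a) = a²
O(c)³ = (0²)³ = 0³ = 0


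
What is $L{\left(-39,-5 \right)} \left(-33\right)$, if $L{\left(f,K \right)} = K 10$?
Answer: $1650$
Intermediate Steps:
$L{\left(f,K \right)} = 10 K$
$L{\left(-39,-5 \right)} \left(-33\right) = 10 \left(-5\right) \left(-33\right) = \left(-50\right) \left(-33\right) = 1650$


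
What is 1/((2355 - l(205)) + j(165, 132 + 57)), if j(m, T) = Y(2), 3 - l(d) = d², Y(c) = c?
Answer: 1/44379 ≈ 2.2533e-5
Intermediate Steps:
l(d) = 3 - d²
j(m, T) = 2
1/((2355 - l(205)) + j(165, 132 + 57)) = 1/((2355 - (3 - 1*205²)) + 2) = 1/((2355 - (3 - 1*42025)) + 2) = 1/((2355 - (3 - 42025)) + 2) = 1/((2355 - 1*(-42022)) + 2) = 1/((2355 + 42022) + 2) = 1/(44377 + 2) = 1/44379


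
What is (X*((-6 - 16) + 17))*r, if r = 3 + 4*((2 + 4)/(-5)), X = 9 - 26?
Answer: -153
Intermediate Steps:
X = -17
r = -9/5 (r = 3 + 4*(6*(-⅕)) = 3 + 4*(-6/5) = 3 - 24/5 = -9/5 ≈ -1.8000)
(X*((-6 - 16) + 17))*r = -17*((-6 - 16) + 17)*(-9/5) = -17*(-22 + 17)*(-9/5) = -17*(-5)*(-9/5) = 85*(-9/5) = -153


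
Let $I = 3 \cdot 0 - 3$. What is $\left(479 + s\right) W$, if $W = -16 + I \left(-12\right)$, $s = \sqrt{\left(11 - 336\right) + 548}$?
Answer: $9580 + 20 \sqrt{223} \approx 9878.7$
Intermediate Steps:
$I = -3$ ($I = 0 - 3 = -3$)
$s = \sqrt{223}$ ($s = \sqrt{\left(11 - 336\right) + 548} = \sqrt{-325 + 548} = \sqrt{223} \approx 14.933$)
$W = 20$ ($W = -16 - -36 = -16 + 36 = 20$)
$\left(479 + s\right) W = \left(479 + \sqrt{223}\right) 20 = 9580 + 20 \sqrt{223}$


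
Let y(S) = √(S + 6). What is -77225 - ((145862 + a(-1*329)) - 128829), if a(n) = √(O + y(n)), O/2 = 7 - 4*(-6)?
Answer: -94258 - √(62 + I*√323) ≈ -94266.0 - 1.1297*I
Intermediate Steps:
y(S) = √(6 + S)
O = 62 (O = 2*(7 - 4*(-6)) = 2*(7 + 24) = 2*31 = 62)
a(n) = √(62 + √(6 + n))
-77225 - ((145862 + a(-1*329)) - 128829) = -77225 - ((145862 + √(62 + √(6 - 1*329))) - 128829) = -77225 - ((145862 + √(62 + √(6 - 329))) - 128829) = -77225 - ((145862 + √(62 + √(-323))) - 128829) = -77225 - ((145862 + √(62 + I*√323)) - 128829) = -77225 - (17033 + √(62 + I*√323)) = -77225 + (-17033 - √(62 + I*√323)) = -94258 - √(62 + I*√323)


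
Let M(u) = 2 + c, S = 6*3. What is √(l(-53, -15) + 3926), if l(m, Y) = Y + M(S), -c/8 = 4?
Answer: √3881 ≈ 62.298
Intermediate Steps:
c = -32 (c = -8*4 = -32)
S = 18
M(u) = -30 (M(u) = 2 - 32 = -30)
l(m, Y) = -30 + Y (l(m, Y) = Y - 30 = -30 + Y)
√(l(-53, -15) + 3926) = √((-30 - 15) + 3926) = √(-45 + 3926) = √3881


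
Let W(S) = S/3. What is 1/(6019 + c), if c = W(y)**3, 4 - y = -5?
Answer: 1/6046 ≈ 0.00016540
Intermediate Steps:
y = 9 (y = 4 - 1*(-5) = 4 + 5 = 9)
W(S) = S/3 (W(S) = S*(1/3) = S/3)
c = 27 (c = ((1/3)*9)**3 = 3**3 = 27)
1/(6019 + c) = 1/(6019 + 27) = 1/6046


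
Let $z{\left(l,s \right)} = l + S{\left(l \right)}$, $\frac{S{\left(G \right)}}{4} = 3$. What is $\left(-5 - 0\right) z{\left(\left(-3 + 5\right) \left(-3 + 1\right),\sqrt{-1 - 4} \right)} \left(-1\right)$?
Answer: $40$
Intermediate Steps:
$S{\left(G \right)} = 12$ ($S{\left(G \right)} = 4 \cdot 3 = 12$)
$z{\left(l,s \right)} = 12 + l$ ($z{\left(l,s \right)} = l + 12 = 12 + l$)
$\left(-5 - 0\right) z{\left(\left(-3 + 5\right) \left(-3 + 1\right),\sqrt{-1 - 4} \right)} \left(-1\right) = \left(-5 - 0\right) \left(12 + \left(-3 + 5\right) \left(-3 + 1\right)\right) \left(-1\right) = \left(-5 + 0\right) \left(12 + 2 \left(-2\right)\right) \left(-1\right) = - 5 \left(12 - 4\right) \left(-1\right) = \left(-5\right) 8 \left(-1\right) = \left(-40\right) \left(-1\right) = 40$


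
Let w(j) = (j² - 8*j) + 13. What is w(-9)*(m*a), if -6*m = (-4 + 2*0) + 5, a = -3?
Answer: 83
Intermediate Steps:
m = -⅙ (m = -((-4 + 2*0) + 5)/6 = -((-4 + 0) + 5)/6 = -(-4 + 5)/6 = -⅙*1 = -⅙ ≈ -0.16667)
w(j) = 13 + j² - 8*j
w(-9)*(m*a) = (13 + (-9)² - 8*(-9))*(-⅙*(-3)) = (13 + 81 + 72)*(½) = 166*(½) = 83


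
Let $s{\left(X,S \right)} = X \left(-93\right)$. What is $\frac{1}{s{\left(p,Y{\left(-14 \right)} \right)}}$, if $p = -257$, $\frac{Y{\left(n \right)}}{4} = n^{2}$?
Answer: $\frac{1}{23901} \approx 4.1839 \cdot 10^{-5}$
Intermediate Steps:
$Y{\left(n \right)} = 4 n^{2}$
$s{\left(X,S \right)} = - 93 X$
$\frac{1}{s{\left(p,Y{\left(-14 \right)} \right)}} = \frac{1}{\left(-93\right) \left(-257\right)} = \frac{1}{23901}$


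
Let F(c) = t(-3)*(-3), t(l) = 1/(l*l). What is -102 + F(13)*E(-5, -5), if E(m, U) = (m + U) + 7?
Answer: -101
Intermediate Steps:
t(l) = l⁻²
F(c) = -⅓ (F(c) = -3/(-3)² = (⅑)*(-3) = -⅓)
E(m, U) = 7 + U + m (E(m, U) = (U + m) + 7 = 7 + U + m)
-102 + F(13)*E(-5, -5) = -102 - (7 - 5 - 5)/3 = -102 - ⅓*(-3) = -102 + 1 = -101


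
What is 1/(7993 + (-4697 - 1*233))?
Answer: 1/3063 ≈ 0.00032648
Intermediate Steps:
1/(7993 + (-4697 - 1*233)) = 1/(7993 + (-4697 - 233)) = 1/(7993 - 4930) = 1/3063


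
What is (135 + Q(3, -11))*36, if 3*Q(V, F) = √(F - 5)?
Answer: 4860 + 48*I ≈ 4860.0 + 48.0*I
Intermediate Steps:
Q(V, F) = √(-5 + F)/3 (Q(V, F) = √(F - 5)/3 = √(-5 + F)/3)
(135 + Q(3, -11))*36 = (135 + √(-5 - 11)/3)*36 = (135 + √(-16)/3)*36 = (135 + (4*I)/3)*36 = (135 + 4*I/3)*36 = 4860 + 48*I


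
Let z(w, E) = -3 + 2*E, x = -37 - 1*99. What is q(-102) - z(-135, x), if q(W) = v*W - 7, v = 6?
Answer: -344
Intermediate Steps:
x = -136 (x = -37 - 99 = -136)
q(W) = -7 + 6*W (q(W) = 6*W - 7 = -7 + 6*W)
q(-102) - z(-135, x) = (-7 + 6*(-102)) - (-3 + 2*(-136)) = (-7 - 612) - (-3 - 272) = -619 - 1*(-275) = -619 + 275 = -344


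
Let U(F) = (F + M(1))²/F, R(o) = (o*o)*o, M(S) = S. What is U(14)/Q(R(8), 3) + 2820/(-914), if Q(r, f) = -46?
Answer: -1010865/294308 ≈ -3.4347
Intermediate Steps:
R(o) = o³ (R(o) = o²*o = o³)
U(F) = (1 + F)²/F (U(F) = (F + 1)²/F = (1 + F)²/F)
U(14)/Q(R(8), 3) + 2820/(-914) = ((1 + 14)²/14)/(-46) + 2820/(-914) = ((1/14)*15²)*(-1/46) + 2820*(-1/914) = ((1/14)*225)*(-1/46) - 1410/457 = (225/14)*(-1/46) - 1410/457 = -225/644 - 1410/457 = -1010865/294308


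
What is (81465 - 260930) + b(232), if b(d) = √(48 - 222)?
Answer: -179465 + I*√174 ≈ -1.7947e+5 + 13.191*I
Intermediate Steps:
b(d) = I*√174 (b(d) = √(-174) = I*√174)
(81465 - 260930) + b(232) = (81465 - 260930) + I*√174 = -179465 + I*√174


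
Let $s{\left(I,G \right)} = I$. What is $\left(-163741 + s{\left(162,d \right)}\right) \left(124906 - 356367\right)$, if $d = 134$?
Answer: $37862158919$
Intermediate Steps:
$\left(-163741 + s{\left(162,d \right)}\right) \left(124906 - 356367\right) = \left(-163741 + 162\right) \left(124906 - 356367\right) = \left(-163579\right) \left(-231461\right) = 37862158919$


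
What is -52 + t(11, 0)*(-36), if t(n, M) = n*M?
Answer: -52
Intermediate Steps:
t(n, M) = M*n
-52 + t(11, 0)*(-36) = -52 + (0*11)*(-36) = -52 + 0*(-36) = -52 + 0 = -52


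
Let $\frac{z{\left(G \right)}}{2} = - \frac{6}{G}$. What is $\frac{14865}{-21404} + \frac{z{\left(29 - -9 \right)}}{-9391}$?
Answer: $- \frac{2652218661}{3819094316} \approx -0.69446$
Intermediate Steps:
$z{\left(G \right)} = - \frac{12}{G}$ ($z{\left(G \right)} = 2 \left(- \frac{6}{G}\right) = - \frac{12}{G}$)
$\frac{14865}{-21404} + \frac{z{\left(29 - -9 \right)}}{-9391} = \frac{14865}{-21404} + \frac{\left(-12\right) \frac{1}{29 - -9}}{-9391} = 14865 \left(- \frac{1}{21404}\right) + - \frac{12}{29 + 9} \left(- \frac{1}{9391}\right) = - \frac{14865}{21404} + - \frac{12}{38} \left(- \frac{1}{9391}\right) = - \frac{14865}{21404} + \left(-12\right) \frac{1}{38} \left(- \frac{1}{9391}\right) = - \frac{14865}{21404} - - \frac{6}{178429} = - \frac{14865}{21404} + \frac{6}{178429} = - \frac{2652218661}{3819094316}$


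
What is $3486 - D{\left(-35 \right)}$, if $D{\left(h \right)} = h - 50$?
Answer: $3571$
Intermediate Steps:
$D{\left(h \right)} = -50 + h$
$3486 - D{\left(-35 \right)} = 3486 - \left(-50 - 35\right) = 3486 - -85 = 3486 + 85 = 3571$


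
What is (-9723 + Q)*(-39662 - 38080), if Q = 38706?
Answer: -2253196386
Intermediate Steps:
(-9723 + Q)*(-39662 - 38080) = (-9723 + 38706)*(-39662 - 38080) = 28983*(-77742) = -2253196386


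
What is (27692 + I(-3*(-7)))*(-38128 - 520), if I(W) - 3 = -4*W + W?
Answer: -1067921536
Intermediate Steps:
I(W) = 3 - 3*W (I(W) = 3 + (-4*W + W) = 3 - 3*W)
(27692 + I(-3*(-7)))*(-38128 - 520) = (27692 + (3 - (-9)*(-7)))*(-38128 - 520) = (27692 + (3 - 3*21))*(-38648) = (27692 + (3 - 63))*(-38648) = (27692 - 60)*(-38648) = 27632*(-38648) = -1067921536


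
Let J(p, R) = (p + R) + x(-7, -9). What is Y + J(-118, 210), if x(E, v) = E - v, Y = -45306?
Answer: -45212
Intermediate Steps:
J(p, R) = 2 + R + p (J(p, R) = (p + R) + (-7 - 1*(-9)) = (R + p) + (-7 + 9) = (R + p) + 2 = 2 + R + p)
Y + J(-118, 210) = -45306 + (2 + 210 - 118) = -45306 + 94 = -45212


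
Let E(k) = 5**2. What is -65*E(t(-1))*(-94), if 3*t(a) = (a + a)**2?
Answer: 152750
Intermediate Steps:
t(a) = 4*a**2/3 (t(a) = (a + a)**2/3 = (2*a)**2/3 = (4*a**2)/3 = 4*a**2/3)
E(k) = 25
-65*E(t(-1))*(-94) = -65*25*(-94) = -1625*(-94) = 152750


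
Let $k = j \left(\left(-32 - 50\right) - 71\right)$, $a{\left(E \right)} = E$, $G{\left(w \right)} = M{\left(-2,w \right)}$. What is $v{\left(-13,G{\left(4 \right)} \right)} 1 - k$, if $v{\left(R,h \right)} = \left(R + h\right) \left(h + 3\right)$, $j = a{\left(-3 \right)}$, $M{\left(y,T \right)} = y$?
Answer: $-474$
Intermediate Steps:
$G{\left(w \right)} = -2$
$j = -3$
$v{\left(R,h \right)} = \left(3 + h\right) \left(R + h\right)$ ($v{\left(R,h \right)} = \left(R + h\right) \left(3 + h\right) = \left(3 + h\right) \left(R + h\right)$)
$k = 459$ ($k = - 3 \left(\left(-32 - 50\right) - 71\right) = - 3 \left(-82 - 71\right) = \left(-3\right) \left(-153\right) = 459$)
$v{\left(-13,G{\left(4 \right)} \right)} 1 - k = \left(\left(-2\right)^{2} + 3 \left(-13\right) + 3 \left(-2\right) - -26\right) 1 - 459 = \left(4 - 39 - 6 + 26\right) 1 - 459 = \left(-15\right) 1 - 459 = -15 - 459 = -474$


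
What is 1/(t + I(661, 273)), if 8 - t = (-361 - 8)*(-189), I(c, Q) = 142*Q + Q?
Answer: -1/30694 ≈ -3.2580e-5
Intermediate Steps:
I(c, Q) = 143*Q
t = -69733 (t = 8 - (-361 - 8)*(-189) = 8 - (-369)*(-189) = 8 - 1*69741 = 8 - 69741 = -69733)
1/(t + I(661, 273)) = 1/(-69733 + 143*273) = 1/(-69733 + 39039) = 1/(-30694) = -1/30694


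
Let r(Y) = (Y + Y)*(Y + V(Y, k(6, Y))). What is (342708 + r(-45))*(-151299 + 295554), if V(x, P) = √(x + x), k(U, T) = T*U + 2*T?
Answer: 50021575290 - 38948850*I*√10 ≈ 5.0022e+10 - 1.2317e+8*I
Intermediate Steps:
k(U, T) = 2*T + T*U
V(x, P) = √2*√x (V(x, P) = √(2*x) = √2*√x)
r(Y) = 2*Y*(Y + √2*√Y) (r(Y) = (Y + Y)*(Y + √2*√Y) = (2*Y)*(Y + √2*√Y) = 2*Y*(Y + √2*√Y))
(342708 + r(-45))*(-151299 + 295554) = (342708 + 2*(-45)*(-45 + √2*√(-45)))*(-151299 + 295554) = (342708 + 2*(-45)*(-45 + √2*(3*I*√5)))*144255 = (342708 + 2*(-45)*(-45 + 3*I*√10))*144255 = (342708 + (4050 - 270*I*√10))*144255 = (346758 - 270*I*√10)*144255 = 50021575290 - 38948850*I*√10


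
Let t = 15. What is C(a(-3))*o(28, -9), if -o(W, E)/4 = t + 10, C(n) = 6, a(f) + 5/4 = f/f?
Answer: -600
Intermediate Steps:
a(f) = -¼ (a(f) = -5/4 + f/f = -5/4 + 1 = -¼)
o(W, E) = -100 (o(W, E) = -4*(15 + 10) = -4*25 = -100)
C(a(-3))*o(28, -9) = 6*(-100) = -600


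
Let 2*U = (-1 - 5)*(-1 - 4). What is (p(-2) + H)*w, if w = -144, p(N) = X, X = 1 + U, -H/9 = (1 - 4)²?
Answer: 9360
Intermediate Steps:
H = -81 (H = -9*(1 - 4)² = -9*(-3)² = -9*9 = -81)
U = 15 (U = ((-1 - 5)*(-1 - 4))/2 = (-6*(-5))/2 = (½)*30 = 15)
X = 16 (X = 1 + 15 = 16)
p(N) = 16
(p(-2) + H)*w = (16 - 81)*(-144) = -65*(-144) = 9360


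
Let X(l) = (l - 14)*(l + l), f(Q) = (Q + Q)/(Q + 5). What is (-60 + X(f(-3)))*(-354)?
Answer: -14868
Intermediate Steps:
f(Q) = 2*Q/(5 + Q) (f(Q) = (2*Q)/(5 + Q) = 2*Q/(5 + Q))
X(l) = 2*l*(-14 + l) (X(l) = (-14 + l)*(2*l) = 2*l*(-14 + l))
(-60 + X(f(-3)))*(-354) = (-60 + 2*(2*(-3)/(5 - 3))*(-14 + 2*(-3)/(5 - 3)))*(-354) = (-60 + 2*(2*(-3)/2)*(-14 + 2*(-3)/2))*(-354) = (-60 + 2*(2*(-3)*(½))*(-14 + 2*(-3)*(½)))*(-354) = (-60 + 2*(-3)*(-14 - 3))*(-354) = (-60 + 2*(-3)*(-17))*(-354) = (-60 + 102)*(-354) = 42*(-354) = -14868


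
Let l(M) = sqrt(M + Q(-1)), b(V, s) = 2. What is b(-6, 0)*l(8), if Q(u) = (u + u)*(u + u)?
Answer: 4*sqrt(3) ≈ 6.9282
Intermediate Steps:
Q(u) = 4*u**2 (Q(u) = (2*u)*(2*u) = 4*u**2)
l(M) = sqrt(4 + M) (l(M) = sqrt(M + 4*(-1)**2) = sqrt(M + 4*1) = sqrt(M + 4) = sqrt(4 + M))
b(-6, 0)*l(8) = 2*sqrt(4 + 8) = 2*sqrt(12) = 2*(2*sqrt(3)) = 4*sqrt(3)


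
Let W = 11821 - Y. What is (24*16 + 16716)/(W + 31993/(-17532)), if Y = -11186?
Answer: 299797200/403326731 ≈ 0.74331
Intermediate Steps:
W = 23007 (W = 11821 - 1*(-11186) = 11821 + 11186 = 23007)
(24*16 + 16716)/(W + 31993/(-17532)) = (24*16 + 16716)/(23007 + 31993/(-17532)) = (384 + 16716)/(23007 + 31993*(-1/17532)) = 17100/(23007 - 31993/17532) = 17100/(403326731/17532) = 17100*(17532/403326731) = 299797200/403326731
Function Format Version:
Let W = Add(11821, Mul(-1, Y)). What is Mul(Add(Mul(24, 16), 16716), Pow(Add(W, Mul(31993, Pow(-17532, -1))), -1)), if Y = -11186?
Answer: Rational(299797200, 403326731) ≈ 0.74331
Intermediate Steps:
W = 23007 (W = Add(11821, Mul(-1, -11186)) = Add(11821, 11186) = 23007)
Mul(Add(Mul(24, 16), 16716), Pow(Add(W, Mul(31993, Pow(-17532, -1))), -1)) = Mul(Add(Mul(24, 16), 16716), Pow(Add(23007, Mul(31993, Pow(-17532, -1))), -1)) = Mul(Add(384, 16716), Pow(Add(23007, Mul(31993, Rational(-1, 17532))), -1)) = Mul(17100, Pow(Add(23007, Rational(-31993, 17532)), -1)) = Mul(17100, Pow(Rational(403326731, 17532), -1)) = Mul(17100, Rational(17532, 403326731)) = Rational(299797200, 403326731)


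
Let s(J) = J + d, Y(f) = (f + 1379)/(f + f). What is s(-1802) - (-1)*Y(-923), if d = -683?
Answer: -2293883/923 ≈ -2485.2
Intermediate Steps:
Y(f) = (1379 + f)/(2*f) (Y(f) = (1379 + f)/((2*f)) = (1379 + f)*(1/(2*f)) = (1379 + f)/(2*f))
s(J) = -683 + J (s(J) = J - 683 = -683 + J)
s(-1802) - (-1)*Y(-923) = (-683 - 1802) - (-1)*(½)*(1379 - 923)/(-923) = -2485 - (-1)*(½)*(-1/923)*456 = -2485 - (-1)*(-228)/923 = -2485 - 1*228/923 = -2485 - 228/923 = -2293883/923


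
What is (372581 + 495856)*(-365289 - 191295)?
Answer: -483358139208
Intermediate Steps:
(372581 + 495856)*(-365289 - 191295) = 868437*(-556584) = -483358139208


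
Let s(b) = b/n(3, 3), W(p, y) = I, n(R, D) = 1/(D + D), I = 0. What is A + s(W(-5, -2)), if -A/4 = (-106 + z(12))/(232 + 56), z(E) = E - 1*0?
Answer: 47/36 ≈ 1.3056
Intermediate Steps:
n(R, D) = 1/(2*D)
z(E) = E (z(E) = E + 0 = E)
W(p, y) = 0
s(b) = 6*b (s(b) = b/(((½)/3)) = b/(((½)*(⅓))) = b/(⅙) = b*6 = 6*b)
A = 47/36 (A = -4*(-106 + 12)/(232 + 56) = -(-376)/288 = -4*(-47/144) = 47/36 ≈ 1.3056)
A + s(W(-5, -2)) = 47/36 + 6*0 = 47/36 + 0 = 47/36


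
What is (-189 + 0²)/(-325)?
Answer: 189/325 ≈ 0.58154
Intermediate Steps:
(-189 + 0²)/(-325) = -(-189 + 0)/325 = -1/325*(-189) = 189/325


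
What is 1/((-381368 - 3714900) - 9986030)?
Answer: -1/14082298 ≈ -7.1011e-8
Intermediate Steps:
1/((-381368 - 3714900) - 9986030) = 1/(-4096268 - 9986030) = 1/(-14082298) = -1/14082298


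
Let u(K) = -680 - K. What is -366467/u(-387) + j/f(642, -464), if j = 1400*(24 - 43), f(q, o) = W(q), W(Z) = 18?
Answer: -598697/2637 ≈ -227.04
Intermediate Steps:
f(q, o) = 18
j = -26600 (j = 1400*(-19) = -26600)
-366467/u(-387) + j/f(642, -464) = -366467/(-680 - 1*(-387)) - 26600/18 = -366467/(-680 + 387) - 26600*1/18 = -366467/(-293) - 13300/9 = -366467*(-1/293) - 13300/9 = 366467/293 - 13300/9 = -598697/2637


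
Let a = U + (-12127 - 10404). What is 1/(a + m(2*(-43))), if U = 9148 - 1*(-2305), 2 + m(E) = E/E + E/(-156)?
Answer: -78/864119 ≈ -9.0265e-5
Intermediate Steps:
m(E) = -1 - E/156 (m(E) = -2 + (E/E + E/(-156)) = -2 + (1 + E*(-1/156)) = -2 + (1 - E/156) = -1 - E/156)
U = 11453 (U = 9148 + 2305 = 11453)
a = -11078 (a = 11453 + (-12127 - 10404) = 11453 - 22531 = -11078)
1/(a + m(2*(-43))) = 1/(-11078 + (-1 - (-43)/78)) = 1/(-11078 + (-1 - 1/156*(-86))) = 1/(-11078 + (-1 + 43/78)) = 1/(-11078 - 35/78) = 1/(-864119/78) = -78/864119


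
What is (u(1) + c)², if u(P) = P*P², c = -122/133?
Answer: 121/17689 ≈ 0.0068404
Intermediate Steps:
c = -122/133 (c = -122*1/133 = -122/133 ≈ -0.91729)
u(P) = P³
(u(1) + c)² = (1³ - 122/133)² = (1 - 122/133)² = (11/133)² = 121/17689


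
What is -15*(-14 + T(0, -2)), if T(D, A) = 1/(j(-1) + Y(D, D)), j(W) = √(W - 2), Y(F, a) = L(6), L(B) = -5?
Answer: 5955/28 + 15*I*√3/28 ≈ 212.68 + 0.92788*I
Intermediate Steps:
Y(F, a) = -5
j(W) = √(-2 + W)
T(D, A) = 1/(-5 + I*√3) (T(D, A) = 1/(√(-2 - 1) - 5) = 1/(√(-3) - 5) = 1/(I*√3 - 5) = 1/(-5 + I*√3))
-15*(-14 + T(0, -2)) = -15*(-14 + (-5/28 - I*√3/28)) = -15*(-397/28 - I*√3/28) = 5955/28 + 15*I*√3/28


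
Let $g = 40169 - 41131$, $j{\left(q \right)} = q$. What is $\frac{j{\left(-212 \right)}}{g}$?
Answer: $\frac{106}{481} \approx 0.22037$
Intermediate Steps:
$g = -962$ ($g = 40169 - 41131 = -962$)
$\frac{j{\left(-212 \right)}}{g} = - \frac{212}{-962} = \left(-212\right) \left(- \frac{1}{962}\right) = \frac{106}{481}$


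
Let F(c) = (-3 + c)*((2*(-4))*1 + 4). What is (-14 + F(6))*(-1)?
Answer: 26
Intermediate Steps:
F(c) = 12 - 4*c (F(c) = (-3 + c)*(-8*1 + 4) = (-3 + c)*(-8 + 4) = (-3 + c)*(-4) = 12 - 4*c)
(-14 + F(6))*(-1) = (-14 + (12 - 4*6))*(-1) = (-14 + (12 - 24))*(-1) = (-14 - 12)*(-1) = -26*(-1) = 26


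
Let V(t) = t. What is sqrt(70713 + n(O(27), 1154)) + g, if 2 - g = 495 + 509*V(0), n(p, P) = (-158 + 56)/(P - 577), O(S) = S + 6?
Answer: -493 + sqrt(23542349523)/577 ≈ -227.08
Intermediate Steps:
O(S) = 6 + S
n(p, P) = -102/(-577 + P)
g = -493 (g = 2 - (495 + 509*0) = 2 - (495 + 0) = 2 - 1*495 = 2 - 495 = -493)
sqrt(70713 + n(O(27), 1154)) + g = sqrt(70713 - 102/(-577 + 1154)) - 493 = sqrt(70713 - 102/577) - 493 = sqrt(40801299/577) - 493 = sqrt(23542349523)/577 - 493 = -493 + sqrt(23542349523)/577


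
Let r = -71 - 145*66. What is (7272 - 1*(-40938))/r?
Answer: -48210/9641 ≈ -5.0005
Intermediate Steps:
r = -9641 (r = -71 - 9570 = -9641)
(7272 - 1*(-40938))/r = (7272 - 1*(-40938))/(-9641) = (7272 + 40938)*(-1/9641) = 48210*(-1/9641) = -48210/9641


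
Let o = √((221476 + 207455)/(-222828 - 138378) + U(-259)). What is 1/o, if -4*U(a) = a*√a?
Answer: 2*√20067/√(-95318 + 5197353*I*√259) ≈ 0.021892 - 0.021917*I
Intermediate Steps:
U(a) = -a^(3/2)/4 (U(a) = -a*√a/4 = -a^(3/2)/4)
o = √(-47659/40134 + 259*I*√259/4) (o = √((221476 + 207455)/(-222828 - 138378) - (-259)*I*√259/4) = √(428931/(-361206) - (-259)*I*√259/4) = √(428931*(-1/361206) + 259*I*√259/4) = √(-47659/40134 + 259*I*√259/4) ≈ 22.813 + 22.839*I)
1/o = 1/(√(-1912746306 + 104295282651*I*√259)/40134) = 40134/√(-1912746306 + 104295282651*I*√259)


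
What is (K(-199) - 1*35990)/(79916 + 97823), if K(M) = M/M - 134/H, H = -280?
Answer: -5038393/24883460 ≈ -0.20248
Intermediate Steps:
K(M) = 207/140 (K(M) = M/M - 134/(-280) = 1 - 134*(-1/280) = 1 + 67/140 = 207/140)
(K(-199) - 1*35990)/(79916 + 97823) = (207/140 - 1*35990)/(79916 + 97823) = (207/140 - 35990)/177739 = -5038393/140*1/177739 = -5038393/24883460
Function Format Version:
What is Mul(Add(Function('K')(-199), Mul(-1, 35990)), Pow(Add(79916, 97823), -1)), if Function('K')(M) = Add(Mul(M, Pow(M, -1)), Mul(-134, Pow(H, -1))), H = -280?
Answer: Rational(-5038393, 24883460) ≈ -0.20248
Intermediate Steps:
Function('K')(M) = Rational(207, 140) (Function('K')(M) = Add(Mul(M, Pow(M, -1)), Mul(-134, Pow(-280, -1))) = Add(1, Mul(-134, Rational(-1, 280))) = Add(1, Rational(67, 140)) = Rational(207, 140))
Mul(Add(Function('K')(-199), Mul(-1, 35990)), Pow(Add(79916, 97823), -1)) = Mul(Add(Rational(207, 140), Mul(-1, 35990)), Pow(Add(79916, 97823), -1)) = Mul(Add(Rational(207, 140), -35990), Pow(177739, -1)) = Mul(Rational(-5038393, 140), Rational(1, 177739)) = Rational(-5038393, 24883460)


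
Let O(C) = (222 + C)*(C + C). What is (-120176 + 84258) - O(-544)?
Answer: -386254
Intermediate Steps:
O(C) = 2*C*(222 + C) (O(C) = (222 + C)*(2*C) = 2*C*(222 + C))
(-120176 + 84258) - O(-544) = (-120176 + 84258) - 2*(-544)*(222 - 544) = -35918 - 2*(-544)*(-322) = -35918 - 1*350336 = -35918 - 350336 = -386254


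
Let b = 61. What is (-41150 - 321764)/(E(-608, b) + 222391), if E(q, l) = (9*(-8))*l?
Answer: -362914/217999 ≈ -1.6648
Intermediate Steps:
E(q, l) = -72*l
(-41150 - 321764)/(E(-608, b) + 222391) = (-41150 - 321764)/(-72*61 + 222391) = -362914/(-4392 + 222391) = -362914/217999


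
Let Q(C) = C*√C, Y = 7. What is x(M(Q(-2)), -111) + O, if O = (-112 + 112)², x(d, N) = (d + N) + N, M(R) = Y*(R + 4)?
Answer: -194 - 14*I*√2 ≈ -194.0 - 19.799*I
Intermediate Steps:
Q(C) = C^(3/2)
M(R) = 28 + 7*R (M(R) = 7*(R + 4) = 7*(4 + R) = 28 + 7*R)
x(d, N) = d + 2*N (x(d, N) = (N + d) + N = d + 2*N)
O = 0 (O = 0² = 0)
x(M(Q(-2)), -111) + O = ((28 + 7*(-2)^(3/2)) + 2*(-111)) + 0 = ((28 + 7*(-2*I*√2)) - 222) + 0 = ((28 - 14*I*√2) - 222) + 0 = (-194 - 14*I*√2) + 0 = -194 - 14*I*√2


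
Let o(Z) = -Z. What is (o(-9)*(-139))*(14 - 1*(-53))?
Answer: -83817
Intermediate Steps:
(o(-9)*(-139))*(14 - 1*(-53)) = (-1*(-9)*(-139))*(14 - 1*(-53)) = (9*(-139))*(14 + 53) = -1251*67 = -83817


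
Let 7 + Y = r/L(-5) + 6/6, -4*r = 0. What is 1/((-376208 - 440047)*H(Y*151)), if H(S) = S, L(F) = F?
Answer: 1/739527030 ≈ 1.3522e-9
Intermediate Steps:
r = 0 (r = -¼*0 = 0)
Y = -6 (Y = -7 + (0/(-5) + 6/6) = -7 + (0*(-⅕) + 6*(⅙)) = -7 + (0 + 1) = -7 + 1 = -6)
1/((-376208 - 440047)*H(Y*151)) = 1/((-376208 - 440047)*((-6*151))) = 1/(-816255*(-906)) = -1/816255*(-1/906) = 1/739527030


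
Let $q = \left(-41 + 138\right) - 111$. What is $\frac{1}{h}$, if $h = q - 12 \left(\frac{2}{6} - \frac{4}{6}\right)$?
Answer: $- \frac{1}{10} \approx -0.1$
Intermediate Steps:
$q = -14$ ($q = 97 - 111 = -14$)
$h = -10$ ($h = -14 - 12 \left(\frac{2}{6} - \frac{4}{6}\right) = -14 - 12 \left(2 \cdot \frac{1}{6} - \frac{2}{3}\right) = -14 - 12 \left(\frac{1}{3} - \frac{2}{3}\right) = -14 - -4 = -14 + 4 = -10$)
$\frac{1}{h} = \frac{1}{-10} = - \frac{1}{10}$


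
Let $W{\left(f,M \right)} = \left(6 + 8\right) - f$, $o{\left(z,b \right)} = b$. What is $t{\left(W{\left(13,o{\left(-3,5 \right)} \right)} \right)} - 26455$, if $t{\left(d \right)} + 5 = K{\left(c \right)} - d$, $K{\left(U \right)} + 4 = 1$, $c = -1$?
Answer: $-26464$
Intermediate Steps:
$W{\left(f,M \right)} = 14 - f$
$K{\left(U \right)} = -3$ ($K{\left(U \right)} = -4 + 1 = -3$)
$t{\left(d \right)} = -8 - d$ ($t{\left(d \right)} = -5 - \left(3 + d\right) = -8 - d$)
$t{\left(W{\left(13,o{\left(-3,5 \right)} \right)} \right)} - 26455 = \left(-8 - \left(14 - 13\right)\right) - 26455 = \left(-8 - 1\right) - 26455 = -9 - 26455 = -26464$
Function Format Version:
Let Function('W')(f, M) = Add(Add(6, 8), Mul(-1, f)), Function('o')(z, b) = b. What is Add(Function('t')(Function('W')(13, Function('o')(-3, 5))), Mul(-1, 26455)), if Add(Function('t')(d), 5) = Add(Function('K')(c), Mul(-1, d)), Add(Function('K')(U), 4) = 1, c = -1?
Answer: -26464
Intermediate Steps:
Function('W')(f, M) = Add(14, Mul(-1, f))
Function('K')(U) = -3 (Function('K')(U) = Add(-4, 1) = -3)
Function('t')(d) = Add(-8, Mul(-1, d)) (Function('t')(d) = Add(-5, Add(-3, Mul(-1, d))) = Add(-8, Mul(-1, d)))
Add(Function('t')(Function('W')(13, Function('o')(-3, 5))), Mul(-1, 26455)) = Add(Add(-8, Mul(-1, Add(14, Mul(-1, 13)))), Mul(-1, 26455)) = Add(Add(-8, Mul(-1, Add(14, -13))), -26455) = Add(Add(-8, Mul(-1, 1)), -26455) = Add(Add(-8, -1), -26455) = Add(-9, -26455) = -26464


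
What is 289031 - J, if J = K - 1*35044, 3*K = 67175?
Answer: 905050/3 ≈ 3.0168e+5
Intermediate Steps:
K = 67175/3 (K = (⅓)*67175 = 67175/3 ≈ 22392.)
J = -37957/3 (J = 67175/3 - 1*35044 = 67175/3 - 35044 = -37957/3 ≈ -12652.)
289031 - J = 289031 - 1*(-37957/3) = 289031 + 37957/3 = 905050/3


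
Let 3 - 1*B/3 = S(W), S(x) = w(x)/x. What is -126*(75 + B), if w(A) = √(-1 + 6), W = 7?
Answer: -10584 + 54*√5 ≈ -10463.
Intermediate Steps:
w(A) = √5
S(x) = √5/x
B = 9 - 3*√5/7 ≈ 8.0417
-126*(75 + B) = -126*(75 + (9 - 3*√5/7)) = -126*(84 - 3*√5/7) = -10584 + 54*√5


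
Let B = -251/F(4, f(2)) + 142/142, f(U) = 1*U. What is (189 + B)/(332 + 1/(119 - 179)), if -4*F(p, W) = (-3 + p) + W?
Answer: 31480/19919 ≈ 1.5804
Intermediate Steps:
f(U) = U
F(p, W) = ¾ - W/4 - p/4 (F(p, W) = -((-3 + p) + W)/4 = -(-3 + W + p)/4 = ¾ - W/4 - p/4)
B = 1007/3 (B = -251/(¾ - ¼*2 - ¼*4) + 142/142 = -251/(¾ - ½ - 1) + 142*(1/142) = -251/(-¾) + 1 = -251*(-4/3) + 1 = 1004/3 + 1 = 1007/3 ≈ 335.67)
(189 + B)/(332 + 1/(119 - 179)) = (189 + 1007/3)/(332 + 1/(119 - 179)) = 1574/(3*(332 + 1/(-60))) = 1574/(3*(332 - 1/60)) = 1574/(3*(19919/60)) = (1574/3)*(60/19919) = 31480/19919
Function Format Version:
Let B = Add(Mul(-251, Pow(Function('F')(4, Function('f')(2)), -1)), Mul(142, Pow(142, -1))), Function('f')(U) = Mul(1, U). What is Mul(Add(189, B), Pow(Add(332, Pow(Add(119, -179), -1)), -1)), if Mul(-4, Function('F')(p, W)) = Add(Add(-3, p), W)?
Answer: Rational(31480, 19919) ≈ 1.5804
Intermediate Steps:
Function('f')(U) = U
Function('F')(p, W) = Add(Rational(3, 4), Mul(Rational(-1, 4), W), Mul(Rational(-1, 4), p)) (Function('F')(p, W) = Mul(Rational(-1, 4), Add(Add(-3, p), W)) = Mul(Rational(-1, 4), Add(-3, W, p)) = Add(Rational(3, 4), Mul(Rational(-1, 4), W), Mul(Rational(-1, 4), p)))
B = Rational(1007, 3) (B = Add(Mul(-251, Pow(Add(Rational(3, 4), Mul(Rational(-1, 4), 2), Mul(Rational(-1, 4), 4)), -1)), Mul(142, Pow(142, -1))) = Add(Mul(-251, Pow(Add(Rational(3, 4), Rational(-1, 2), -1), -1)), Mul(142, Rational(1, 142))) = Add(Mul(-251, Pow(Rational(-3, 4), -1)), 1) = Add(Mul(-251, Rational(-4, 3)), 1) = Add(Rational(1004, 3), 1) = Rational(1007, 3) ≈ 335.67)
Mul(Add(189, B), Pow(Add(332, Pow(Add(119, -179), -1)), -1)) = Mul(Add(189, Rational(1007, 3)), Pow(Add(332, Pow(Add(119, -179), -1)), -1)) = Mul(Rational(1574, 3), Pow(Add(332, Pow(-60, -1)), -1)) = Mul(Rational(1574, 3), Pow(Add(332, Rational(-1, 60)), -1)) = Mul(Rational(1574, 3), Pow(Rational(19919, 60), -1)) = Mul(Rational(1574, 3), Rational(60, 19919)) = Rational(31480, 19919)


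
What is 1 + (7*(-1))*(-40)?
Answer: 281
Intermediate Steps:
1 + (7*(-1))*(-40) = 1 - 7*(-40) = 1 + 280 = 281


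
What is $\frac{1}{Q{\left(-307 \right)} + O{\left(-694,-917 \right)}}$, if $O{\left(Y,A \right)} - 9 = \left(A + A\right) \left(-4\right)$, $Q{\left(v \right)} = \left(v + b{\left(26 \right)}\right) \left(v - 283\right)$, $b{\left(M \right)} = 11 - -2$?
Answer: $\frac{1}{180805} \approx 5.5308 \cdot 10^{-6}$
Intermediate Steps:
$b{\left(M \right)} = 13$ ($b{\left(M \right)} = 11 + 2 = 13$)
$Q{\left(v \right)} = \left(-283 + v\right) \left(13 + v\right)$ ($Q{\left(v \right)} = \left(v + 13\right) \left(v - 283\right) = \left(13 + v\right) \left(-283 + v\right) = \left(-283 + v\right) \left(13 + v\right)$)
$O{\left(Y,A \right)} = 9 - 8 A$ ($O{\left(Y,A \right)} = 9 + \left(A + A\right) \left(-4\right) = 9 + 2 A \left(-4\right) = 9 - 8 A$)
$\frac{1}{Q{\left(-307 \right)} + O{\left(-694,-917 \right)}} = \frac{1}{\left(-3679 + \left(-307\right)^{2} - -82890\right) + \left(9 - -7336\right)} = \frac{1}{\left(-3679 + 94249 + 82890\right) + \left(9 + 7336\right)} = \frac{1}{173460 + 7345} = \frac{1}{180805}$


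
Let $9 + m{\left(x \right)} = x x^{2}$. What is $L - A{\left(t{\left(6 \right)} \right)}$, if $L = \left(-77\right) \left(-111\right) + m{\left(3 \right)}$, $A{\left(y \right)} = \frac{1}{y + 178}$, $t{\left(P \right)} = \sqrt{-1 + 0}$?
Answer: $\frac{271381847}{31685} + \frac{i}{31685} \approx 8565.0 + 3.1561 \cdot 10^{-5} i$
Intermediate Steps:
$t{\left(P \right)} = i$ ($t{\left(P \right)} = \sqrt{-1} = i$)
$A{\left(y \right)} = \frac{1}{178 + y}$
$m{\left(x \right)} = -9 + x^{3}$ ($m{\left(x \right)} = -9 + x x^{2} = -9 + x^{3}$)
$L = 8565$ ($L = \left(-77\right) \left(-111\right) - \left(9 - 3^{3}\right) = 8547 + \left(-9 + 27\right) = 8547 + 18 = 8565$)
$L - A{\left(t{\left(6 \right)} \right)} = 8565 - \frac{1}{178 + i} = 8565 - \frac{178 - i}{31685}$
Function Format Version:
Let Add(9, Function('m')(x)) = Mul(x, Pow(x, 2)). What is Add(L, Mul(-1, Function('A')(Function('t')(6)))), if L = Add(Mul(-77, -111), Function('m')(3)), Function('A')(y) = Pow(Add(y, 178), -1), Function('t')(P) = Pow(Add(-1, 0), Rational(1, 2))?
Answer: Add(Rational(271381847, 31685), Mul(Rational(1, 31685), I)) ≈ Add(8565.0, Mul(3.1561e-5, I))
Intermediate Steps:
Function('t')(P) = I (Function('t')(P) = Pow(-1, Rational(1, 2)) = I)
Function('A')(y) = Pow(Add(178, y), -1)
Function('m')(x) = Add(-9, Pow(x, 3)) (Function('m')(x) = Add(-9, Mul(x, Pow(x, 2))) = Add(-9, Pow(x, 3)))
L = 8565 (L = Add(Mul(-77, -111), Add(-9, Pow(3, 3))) = Add(8547, Add(-9, 27)) = Add(8547, 18) = 8565)
Add(L, Mul(-1, Function('A')(Function('t')(6)))) = Add(8565, Mul(-1, Pow(Add(178, I), -1))) = Add(8565, Mul(-1, Mul(Rational(1, 31685), Add(178, Mul(-1, I))))) = Add(8565, Mul(Rational(-1, 31685), Add(178, Mul(-1, I))))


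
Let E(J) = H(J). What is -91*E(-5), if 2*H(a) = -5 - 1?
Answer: 273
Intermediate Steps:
H(a) = -3 (H(a) = (-5 - 1)/2 = (½)*(-6) = -3)
E(J) = -3
-91*E(-5) = -91*(-3) = 273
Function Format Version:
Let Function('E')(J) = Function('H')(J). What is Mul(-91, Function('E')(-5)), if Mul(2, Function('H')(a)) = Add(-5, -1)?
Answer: 273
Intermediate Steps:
Function('H')(a) = -3 (Function('H')(a) = Mul(Rational(1, 2), Add(-5, -1)) = Mul(Rational(1, 2), -6) = -3)
Function('E')(J) = -3
Mul(-91, Function('E')(-5)) = Mul(-91, -3) = 273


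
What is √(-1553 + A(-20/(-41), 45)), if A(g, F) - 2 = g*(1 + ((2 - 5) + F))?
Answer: I*√2571971/41 ≈ 39.116*I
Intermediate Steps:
A(g, F) = 2 + g*(-2 + F) (A(g, F) = 2 + g*(1 + ((2 - 5) + F)) = 2 + g*(1 + (-3 + F)) = 2 + g*(-2 + F))
√(-1553 + A(-20/(-41), 45)) = √(-1553 + (2 - (-40)/(-41) + 45*(-20/(-41)))) = √(-1553 + (2 - (-40)*(-1)/41 + 45*(-20*(-1/41)))) = √(-1553 + (2 - 2*20/41 + 45*(20/41))) = √(-1553 + (2 - 40/41 + 900/41)) = √(-1553 + 942/41) = √(-62731/41) = I*√2571971/41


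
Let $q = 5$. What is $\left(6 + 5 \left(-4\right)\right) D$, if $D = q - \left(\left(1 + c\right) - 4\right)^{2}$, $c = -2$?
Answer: $280$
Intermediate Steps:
$D = -20$ ($D = 5 - \left(\left(1 - 2\right) - 4\right)^{2} = 5 - \left(-1 - 4\right)^{2} = 5 - \left(-5\right)^{2} = 5 - 25 = -20$)
$\left(6 + 5 \left(-4\right)\right) D = \left(6 + 5 \left(-4\right)\right) \left(-20\right) = \left(6 - 20\right) \left(-20\right) = \left(-14\right) \left(-20\right) = 280$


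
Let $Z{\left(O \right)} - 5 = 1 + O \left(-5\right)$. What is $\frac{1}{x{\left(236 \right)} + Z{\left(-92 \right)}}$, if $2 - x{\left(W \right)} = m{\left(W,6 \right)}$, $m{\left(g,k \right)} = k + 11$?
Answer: $\frac{1}{451} \approx 0.0022173$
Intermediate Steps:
$m{\left(g,k \right)} = 11 + k$
$x{\left(W \right)} = -15$ ($x{\left(W \right)} = 2 - \left(11 + 6\right) = 2 - 17 = -15$)
$Z{\left(O \right)} = 6 - 5 O$ ($Z{\left(O \right)} = 5 + \left(1 + O \left(-5\right)\right) = 5 - \left(-1 + 5 O\right) = 6 - 5 O$)
$\frac{1}{x{\left(236 \right)} + Z{\left(-92 \right)}} = \frac{1}{-15 + \left(6 - -460\right)} = \frac{1}{-15 + \left(6 + 460\right)} = \frac{1}{-15 + 466} = \frac{1}{451}$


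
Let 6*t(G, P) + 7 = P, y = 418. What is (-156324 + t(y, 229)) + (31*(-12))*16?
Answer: -162239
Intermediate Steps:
t(G, P) = -7/6 + P/6
(-156324 + t(y, 229)) + (31*(-12))*16 = (-156324 + (-7/6 + (1/6)*229)) + (31*(-12))*16 = (-156324 + (-7/6 + 229/6)) - 372*16 = (-156324 + 37) - 5952 = -156287 - 5952 = -162239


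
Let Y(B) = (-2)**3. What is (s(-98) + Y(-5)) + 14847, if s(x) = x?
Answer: 14741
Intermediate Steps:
Y(B) = -8
(s(-98) + Y(-5)) + 14847 = (-98 - 8) + 14847 = -106 + 14847 = 14741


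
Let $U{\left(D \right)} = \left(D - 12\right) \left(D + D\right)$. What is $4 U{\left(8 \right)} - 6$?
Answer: $-262$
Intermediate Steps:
$U{\left(D \right)} = 2 D \left(-12 + D\right)$ ($U{\left(D \right)} = \left(-12 + D\right) 2 D = 2 D \left(-12 + D\right)$)
$4 U{\left(8 \right)} - 6 = 4 \cdot 2 \cdot 8 \left(-12 + 8\right) - 6 = 4 \cdot 2 \cdot 8 \left(-4\right) - 6 = 4 \left(-64\right) - 6 = -256 - 6 = -262$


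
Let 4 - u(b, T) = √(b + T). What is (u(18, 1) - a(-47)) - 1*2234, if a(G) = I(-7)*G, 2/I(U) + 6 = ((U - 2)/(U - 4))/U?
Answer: -1057568/471 - √19 ≈ -2249.7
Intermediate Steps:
I(U) = 2/(-6 + (-2 + U)/(U*(-4 + U))) (I(U) = 2/(-6 + ((U - 2)/(U - 4))/U) = 2/(-6 + ((-2 + U)/(-4 + U))/U) = 2/(-6 + (-2 + U)/(U*(-4 + U))))
u(b, T) = 4 - √(T + b) (u(b, T) = 4 - √(b + T) = 4 - √(T + b))
a(G) = -154*G/471 (a(G) = (2*(-7)*(4 - 1*(-7))/(2 - 25*(-7) + 6*(-7)²))*G = (2*(-7)*(4 + 7)/(2 + 175 + 6*49))*G = (2*(-7)*11/(2 + 175 + 294))*G = (2*(-7)*11/471)*G = (2*(-7)*(1/471)*11)*G = -154*G/471)
(u(18, 1) - a(-47)) - 1*2234 = ((4 - √(1 + 18)) - (-154)*(-47)/471) - 1*2234 = ((4 - √19) - 1*7238/471) - 2234 = ((4 - √19) - 7238/471) - 2234 = (-5354/471 - √19) - 2234 = -1057568/471 - √19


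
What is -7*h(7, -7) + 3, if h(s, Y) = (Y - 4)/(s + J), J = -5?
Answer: 83/2 ≈ 41.500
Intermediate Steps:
h(s, Y) = (-4 + Y)/(-5 + s) (h(s, Y) = (Y - 4)/(s - 5) = (-4 + Y)/(-5 + s))
-7*h(7, -7) + 3 = -7*(-4 - 7)/(-5 + 7) + 3 = -7*(-11)/2 + 3 = -7*(-11/2) + 3 = 77/2 + 3 = 83/2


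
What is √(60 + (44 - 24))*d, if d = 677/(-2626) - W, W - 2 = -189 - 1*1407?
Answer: 8370334*√5/1313 ≈ 14255.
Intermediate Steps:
W = -1594 (W = 2 + (-189 - 1*1407) = 2 + (-189 - 1407) = 2 - 1596 = -1594)
d = 4185167/2626 (d = 677/(-2626) - 1*(-1594) = 677*(-1/2626) + 1594 = -677/2626 + 1594 = 4185167/2626 ≈ 1593.7)
√(60 + (44 - 24))*d = √(60 + (44 - 24))*(4185167/2626) = √(60 + 20)*(4185167/2626) = √80*(4185167/2626) = (4*√5)*(4185167/2626) = 8370334*√5/1313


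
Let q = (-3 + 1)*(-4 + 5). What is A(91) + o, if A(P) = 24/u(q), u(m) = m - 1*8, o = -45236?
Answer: -226192/5 ≈ -45238.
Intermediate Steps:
q = -2 (q = -2*1 = -2)
u(m) = -8 + m (u(m) = m - 8 = -8 + m)
A(P) = -12/5 (A(P) = 24/(-8 - 2) = 24/(-10) = 24*(-⅒) = -12/5)
A(91) + o = -12/5 - 45236 = -226192/5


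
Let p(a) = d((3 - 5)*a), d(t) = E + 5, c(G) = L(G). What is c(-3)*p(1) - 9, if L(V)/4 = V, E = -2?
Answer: -45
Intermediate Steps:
L(V) = 4*V
c(G) = 4*G
d(t) = 3 (d(t) = -2 + 5 = 3)
p(a) = 3
c(-3)*p(1) - 9 = (4*(-3))*3 - 9 = -12*3 - 9 = -36 - 9 = -45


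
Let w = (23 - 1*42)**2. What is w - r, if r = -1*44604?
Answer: 44965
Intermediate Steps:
w = 361 (w = (23 - 42)**2 = (-19)**2 = 361)
r = -44604
w - r = 361 - 1*(-44604) = 361 + 44604 = 44965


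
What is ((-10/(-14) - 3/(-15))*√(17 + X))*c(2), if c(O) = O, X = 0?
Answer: 64*√17/35 ≈ 7.5394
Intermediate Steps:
((-10/(-14) - 3/(-15))*√(17 + X))*c(2) = ((-10/(-14) - 3/(-15))*√(17 + 0))*2 = ((-10*(-1/14) - 3*(-1/15))*√17)*2 = ((5/7 + ⅕)*√17)*2 = (32*√17/35)*2 = 64*√17/35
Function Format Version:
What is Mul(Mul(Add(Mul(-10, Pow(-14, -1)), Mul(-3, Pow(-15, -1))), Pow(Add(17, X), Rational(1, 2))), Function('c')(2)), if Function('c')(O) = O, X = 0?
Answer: Mul(Rational(64, 35), Pow(17, Rational(1, 2))) ≈ 7.5394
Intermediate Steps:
Mul(Mul(Add(Mul(-10, Pow(-14, -1)), Mul(-3, Pow(-15, -1))), Pow(Add(17, X), Rational(1, 2))), Function('c')(2)) = Mul(Mul(Add(Mul(-10, Pow(-14, -1)), Mul(-3, Pow(-15, -1))), Pow(Add(17, 0), Rational(1, 2))), 2) = Mul(Mul(Add(Mul(-10, Rational(-1, 14)), Mul(-3, Rational(-1, 15))), Pow(17, Rational(1, 2))), 2) = Mul(Mul(Add(Rational(5, 7), Rational(1, 5)), Pow(17, Rational(1, 2))), 2) = Mul(Mul(Rational(32, 35), Pow(17, Rational(1, 2))), 2) = Mul(Rational(64, 35), Pow(17, Rational(1, 2)))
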